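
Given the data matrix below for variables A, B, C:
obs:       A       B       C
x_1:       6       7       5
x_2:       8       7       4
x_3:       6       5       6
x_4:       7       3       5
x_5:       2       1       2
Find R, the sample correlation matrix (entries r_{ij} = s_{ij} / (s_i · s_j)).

Step 1 — column means:
  mean(A) = (6 + 8 + 6 + 7 + 2) / 5 = 29/5 = 5.8
  mean(B) = (7 + 7 + 5 + 3 + 1) / 5 = 23/5 = 4.6
  mean(C) = (5 + 4 + 6 + 5 + 2) / 5 = 22/5 = 4.4

Step 2 — sample variances and covariances s[i,j] = (1/(n-1)) · Σ_k (x_{k,i} - mean_i) · (x_{k,j} - mean_j), with n-1 = 4:
  s[A,A] = ((0.2)·(0.2) + (2.2)·(2.2) + (0.2)·(0.2) + (1.2)·(1.2) + (-3.8)·(-3.8)) / 4 = 20.8/4 = 5.2
  s[A,B] = ((0.2)·(2.4) + (2.2)·(2.4) + (0.2)·(0.4) + (1.2)·(-1.6) + (-3.8)·(-3.6)) / 4 = 17.6/4 = 4.4
  s[A,C] = ((0.2)·(0.6) + (2.2)·(-0.4) + (0.2)·(1.6) + (1.2)·(0.6) + (-3.8)·(-2.4)) / 4 = 9.4/4 = 2.35
  s[B,B] = ((2.4)·(2.4) + (2.4)·(2.4) + (0.4)·(0.4) + (-1.6)·(-1.6) + (-3.6)·(-3.6)) / 4 = 27.2/4 = 6.8
  s[B,C] = ((2.4)·(0.6) + (2.4)·(-0.4) + (0.4)·(1.6) + (-1.6)·(0.6) + (-3.6)·(-2.4)) / 4 = 8.8/4 = 2.2
  s[C,C] = ((0.6)·(0.6) + (-0.4)·(-0.4) + (1.6)·(1.6) + (0.6)·(0.6) + (-2.4)·(-2.4)) / 4 = 9.2/4 = 2.3
  Sample standard deviations s_i = √(s[i,i]):
  s(A) = √(5.2) = 2.2804
  s(B) = √(6.8) = 2.6077
  s(C) = √(2.3) = 1.5166

Step 3 — r_{ij} = s_{ij} / (s_i · s_j):
  r[A,A] = 1 (diagonal).
  r[A,B] = 4.4 / (2.2804 · 2.6077) = 4.4 / 5.9464 = 0.7399
  r[A,C] = 2.35 / (2.2804 · 1.5166) = 2.35 / 3.4583 = 0.6795
  r[B,B] = 1 (diagonal).
  r[B,C] = 2.2 / (2.6077 · 1.5166) = 2.2 / 3.9547 = 0.5563
  r[C,C] = 1 (diagonal).

R is symmetric with unit diagonal. Assembling:

R = [[1, 0.7399, 0.6795],
 [0.7399, 1, 0.5563],
 [0.6795, 0.5563, 1]]


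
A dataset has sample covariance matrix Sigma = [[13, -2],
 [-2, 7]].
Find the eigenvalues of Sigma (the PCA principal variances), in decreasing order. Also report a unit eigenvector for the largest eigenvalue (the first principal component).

Step 1 — characteristic polynomial of 2×2 Sigma:
  det(Sigma - λI) = λ² - trace · λ + det = 0.
  trace = 13 + 7 = 20, det = 13·7 - (-2)² = 87.
Step 2 — discriminant:
  Δ = trace² - 4·det = 400 - 348 = 52.
Step 3 — eigenvalues:
  λ = (trace ± √Δ)/2 = (20 ± 7.2111)/2,
  λ_1 = 13.6056,  λ_2 = 6.3944.

Step 4 — unit eigenvector for λ_1: solve (Sigma - λ_1 I)v = 0. First row:
  (13 - 13.6056)·v_x + (-2)·v_y = 0, i.e. (-0.6056)·v_x + (-2)·v_y = 0,
  so v ∝ (b, λ_1 - a) = (-2, 0.6056); multiply by -1 so the first entry is positive: u = (2, -0.6056).
  ||u|| = √((2)² + (-0.6056)²) = √(4.3667) ≈ 2.0897,
  v_1 = u/||u|| ≈ (0.9571, -0.2898) (||v_1|| = 1).

λ_1 = 13.6056,  λ_2 = 6.3944;  v_1 ≈ (0.9571, -0.2898)


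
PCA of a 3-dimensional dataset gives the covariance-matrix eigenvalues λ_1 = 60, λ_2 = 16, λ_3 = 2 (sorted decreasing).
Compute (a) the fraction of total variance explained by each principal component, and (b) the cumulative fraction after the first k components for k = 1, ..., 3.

Step 1 — total variance = trace(Sigma) = Σ λ_i = 60 + 16 + 2 = 78.

Step 2 — fraction explained by component i = λ_i / Σ λ:
  PC1: 60/78 = 0.7692
  PC2: 16/78 = 0.2051
  PC3: 2/78 = 0.0256

Step 3 — cumulative fraction after k components = (λ_1 + ... + λ_k) / Σ λ:
  k = 1: 60/78 = 0.7692
  k = 2: (60 + 16)/78 = 76/78 = 0.9744
  k = 3: (60 + 16 + 2)/78 = 78/78 = 1

Summary (fraction, with percent):

explained: PC1 0.7692 (76.92%), PC2 0.2051 (20.51%), PC3 0.0256 (2.56%);  cumulative: 0.7692, 0.9744, 1


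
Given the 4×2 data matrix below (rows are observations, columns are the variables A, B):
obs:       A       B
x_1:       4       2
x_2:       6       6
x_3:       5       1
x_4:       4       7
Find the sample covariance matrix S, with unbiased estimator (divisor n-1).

Step 1 — column means:
  mean(A) = (4 + 6 + 5 + 4) / 4 = 19/4 = 4.75
  mean(B) = (2 + 6 + 1 + 7) / 4 = 16/4 = 4

Step 2 — sample covariance S[i,j] = (1/(n-1)) · Σ_k (x_{k,i} - mean_i) · (x_{k,j} - mean_j), with n-1 = 3.
  S[A,A] = ((-0.75)·(-0.75) + (1.25)·(1.25) + (0.25)·(0.25) + (-0.75)·(-0.75)) / 3 = 2.75/3 = 0.9167
  S[A,B] = ((-0.75)·(-2) + (1.25)·(2) + (0.25)·(-3) + (-0.75)·(3)) / 3 = 1/3 = 0.3333
  S[B,B] = ((-2)·(-2) + (2)·(2) + (-3)·(-3) + (3)·(3)) / 3 = 26/3 = 8.6667

S is symmetric (S[j,i] = S[i,j]). Assembling:

S = [[0.9167, 0.3333],
 [0.3333, 8.6667]]


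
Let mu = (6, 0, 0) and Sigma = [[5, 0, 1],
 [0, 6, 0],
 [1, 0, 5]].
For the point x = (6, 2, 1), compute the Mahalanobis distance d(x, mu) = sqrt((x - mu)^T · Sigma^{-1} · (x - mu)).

Step 1 — centre the observation: (x - mu) = (0, 2, 1).

Step 2 — invert Sigma (cofactor / det for 3×3, or solve directly):
  Sigma^{-1} = [[0.2083, 0, -0.0417],
 [0, 0.1667, 0],
 [-0.0417, 0, 0.2083]].

Step 3 — form the quadratic (x - mu)^T · Sigma^{-1} · (x - mu):
  Sigma^{-1} · (x - mu) = (-0.0417, 0.3333, 0.2083).
  (x - mu)^T · [Sigma^{-1} · (x - mu)] = (0)·(-0.0417) + (2)·(0.3333) + (1)·(0.2083) = 0.875.

Step 4 — take square root: d = √(0.875) ≈ 0.9354.

d(x, mu) = √(0.875) ≈ 0.9354


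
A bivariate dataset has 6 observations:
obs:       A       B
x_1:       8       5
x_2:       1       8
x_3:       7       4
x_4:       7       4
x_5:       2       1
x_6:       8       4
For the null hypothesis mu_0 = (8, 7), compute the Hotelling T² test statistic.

Step 1 — sample mean vector:
  mean(A) = (8 + 1 + 7 + 7 + 2 + 8) / 6 = 33/6 = 5.5
  mean(B) = (5 + 8 + 4 + 4 + 1 + 4) / 6 = 26/6 = 4.3333
  x̄ = (5.5, 4.3333),  deviation x̄ - mu_0 = (5.5, 4.3333) - (8, 7) = (-2.5, -2.6667).

Step 2 — sample covariance matrix, S[i,j] = (1/(n-1)) · Σ_k (x_{k,i} - mean_i) · (x_{k,j} - mean_j), divisor n-1 = 5:
  S[A,A] = ((2.5)·(2.5) + (-4.5)·(-4.5) + (1.5)·(1.5) + (1.5)·(1.5) + (-3.5)·(-3.5) + (2.5)·(2.5)) / 5 = 49.5/5 = 9.9
  S[A,B] = ((2.5)·(0.6667) + (-4.5)·(3.6667) + (1.5)·(-0.3333) + (1.5)·(-0.3333) + (-3.5)·(-3.3333) + (2.5)·(-0.3333)) / 5 = -5/5 = -1
  S[B,B] = ((0.6667)·(0.6667) + (3.6667)·(3.6667) + (-0.3333)·(-0.3333) + (-0.3333)·(-0.3333) + (-3.3333)·(-3.3333) + (-0.3333)·(-0.3333)) / 5 = 25.3333/5 = 5.0667
  S = [[9.9, -1],
 [-1, 5.0667]].

Step 3 — invert S. det(S) = 9.9·5.0667 - (-1)² = 49.16.
  S^{-1} = (1/det) · [[d, -b], [-b, a]] = [[0.1031, 0.0203],
 [0.0203, 0.2014]].

Step 4 — quadratic form (x̄ - mu_0)^T · S^{-1} · (x̄ - mu_0):
  S^{-1} · (x̄ - mu_0) = (-0.3119, -0.5879),
  (x̄ - mu_0)^T · [...] = (-2.5)·(-0.3119) + (-2.6667)·(-0.5879) = 2.3474.

Step 5 — scale by n: T² = 6 · 2.3474 = 14.0846.

T² ≈ 14.0846


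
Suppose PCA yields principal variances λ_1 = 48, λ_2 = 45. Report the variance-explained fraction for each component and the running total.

Step 1 — total variance = trace(Sigma) = Σ λ_i = 48 + 45 = 93.

Step 2 — fraction explained by component i = λ_i / Σ λ:
  PC1: 48/93 = 0.5161
  PC2: 45/93 = 0.4839

Step 3 — cumulative fraction after k components = (λ_1 + ... + λ_k) / Σ λ:
  k = 1: 48/93 = 0.5161
  k = 2: (48 + 45)/93 = 93/93 = 1

Summary (fraction, with percent):

explained: PC1 0.5161 (51.61%), PC2 0.4839 (48.39%);  cumulative: 0.5161, 1


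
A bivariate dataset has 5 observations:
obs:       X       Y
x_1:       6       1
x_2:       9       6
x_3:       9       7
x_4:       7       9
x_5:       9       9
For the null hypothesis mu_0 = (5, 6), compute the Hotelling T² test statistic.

Step 1 — sample mean vector:
  mean(X) = (6 + 9 + 9 + 7 + 9) / 5 = 40/5 = 8
  mean(Y) = (1 + 6 + 7 + 9 + 9) / 5 = 32/5 = 6.4
  x̄ = (8, 6.4),  deviation x̄ - mu_0 = (8, 6.4) - (5, 6) = (3, 0.4).

Step 2 — sample covariance matrix, S[i,j] = (1/(n-1)) · Σ_k (x_{k,i} - mean_i) · (x_{k,j} - mean_j), divisor n-1 = 4:
  S[X,X] = ((-2)·(-2) + (1)·(1) + (1)·(1) + (-1)·(-1) + (1)·(1)) / 4 = 8/4 = 2
  S[X,Y] = ((-2)·(-5.4) + (1)·(-0.4) + (1)·(0.6) + (-1)·(2.6) + (1)·(2.6)) / 4 = 11/4 = 2.75
  S[Y,Y] = ((-5.4)·(-5.4) + (-0.4)·(-0.4) + (0.6)·(0.6) + (2.6)·(2.6) + (2.6)·(2.6)) / 4 = 43.2/4 = 10.8
  S = [[2, 2.75],
 [2.75, 10.8]].

Step 3 — invert S. det(S) = 2·10.8 - (2.75)² = 14.0375.
  S^{-1} = (1/det) · [[d, -b], [-b, a]] = [[0.7694, -0.1959],
 [-0.1959, 0.1425]].

Step 4 — quadratic form (x̄ - mu_0)^T · S^{-1} · (x̄ - mu_0):
  S^{-1} · (x̄ - mu_0) = (2.2297, -0.5307),
  (x̄ - mu_0)^T · [...] = (3)·(2.2297) + (0.4)·(-0.5307) = 6.4769.

Step 5 — scale by n: T² = 5 · 6.4769 = 32.3847.

T² ≈ 32.3847


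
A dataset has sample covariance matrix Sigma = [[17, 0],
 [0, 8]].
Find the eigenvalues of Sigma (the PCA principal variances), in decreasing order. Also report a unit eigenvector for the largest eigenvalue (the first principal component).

Step 1 — characteristic polynomial of 2×2 Sigma:
  det(Sigma - λI) = λ² - trace · λ + det = 0.
  trace = 17 + 8 = 25, det = 17·8 - (0)² = 136.
Step 2 — discriminant:
  Δ = trace² - 4·det = 625 - 544 = 81.
Step 3 — eigenvalues:
  λ = (trace ± √Δ)/2 = (25 ± 9)/2,
  λ_1 = 17,  λ_2 = 8.

Step 4 — unit eigenvector for λ_1: Sigma is diagonal, so its eigenvectors are the coordinate axes. λ_1 = 17 is the diagonal entry on the first coordinate axis, hence
  v_1 = (1, 0) (||v_1|| = 1).

λ_1 = 17,  λ_2 = 8;  v_1 ≈ (1, 0)


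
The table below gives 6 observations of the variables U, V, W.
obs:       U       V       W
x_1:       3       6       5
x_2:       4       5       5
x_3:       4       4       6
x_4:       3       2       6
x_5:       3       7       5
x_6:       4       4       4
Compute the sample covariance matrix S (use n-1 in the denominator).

Step 1 — column means:
  mean(U) = (3 + 4 + 4 + 3 + 3 + 4) / 6 = 21/6 = 3.5
  mean(V) = (6 + 5 + 4 + 2 + 7 + 4) / 6 = 28/6 = 4.6667
  mean(W) = (5 + 5 + 6 + 6 + 5 + 4) / 6 = 31/6 = 5.1667

Step 2 — sample covariance S[i,j] = (1/(n-1)) · Σ_k (x_{k,i} - mean_i) · (x_{k,j} - mean_j), with n-1 = 5.
  S[U,U] = ((-0.5)·(-0.5) + (0.5)·(0.5) + (0.5)·(0.5) + (-0.5)·(-0.5) + (-0.5)·(-0.5) + (0.5)·(0.5)) / 5 = 1.5/5 = 0.3
  S[U,V] = ((-0.5)·(1.3333) + (0.5)·(0.3333) + (0.5)·(-0.6667) + (-0.5)·(-2.6667) + (-0.5)·(2.3333) + (0.5)·(-0.6667)) / 5 = -1/5 = -0.2
  S[U,W] = ((-0.5)·(-0.1667) + (0.5)·(-0.1667) + (0.5)·(0.8333) + (-0.5)·(0.8333) + (-0.5)·(-0.1667) + (0.5)·(-1.1667)) / 5 = -0.5/5 = -0.1
  S[V,V] = ((1.3333)·(1.3333) + (0.3333)·(0.3333) + (-0.6667)·(-0.6667) + (-2.6667)·(-2.6667) + (2.3333)·(2.3333) + (-0.6667)·(-0.6667)) / 5 = 15.3333/5 = 3.0667
  S[V,W] = ((1.3333)·(-0.1667) + (0.3333)·(-0.1667) + (-0.6667)·(0.8333) + (-2.6667)·(0.8333) + (2.3333)·(-0.1667) + (-0.6667)·(-1.1667)) / 5 = -2.6667/5 = -0.5333
  S[W,W] = ((-0.1667)·(-0.1667) + (-0.1667)·(-0.1667) + (0.8333)·(0.8333) + (0.8333)·(0.8333) + (-0.1667)·(-0.1667) + (-1.1667)·(-1.1667)) / 5 = 2.8333/5 = 0.5667

S is symmetric (S[j,i] = S[i,j]). Assembling:

S = [[0.3, -0.2, -0.1],
 [-0.2, 3.0667, -0.5333],
 [-0.1, -0.5333, 0.5667]]


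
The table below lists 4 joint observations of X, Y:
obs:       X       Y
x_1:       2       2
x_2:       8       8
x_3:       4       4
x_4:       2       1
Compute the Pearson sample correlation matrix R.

Step 1 — column means:
  mean(X) = (2 + 8 + 4 + 2) / 4 = 16/4 = 4
  mean(Y) = (2 + 8 + 4 + 1) / 4 = 15/4 = 3.75

Step 2 — sample variances and covariances s[i,j] = (1/(n-1)) · Σ_k (x_{k,i} - mean_i) · (x_{k,j} - mean_j), with n-1 = 3:
  s[X,X] = ((-2)·(-2) + (4)·(4) + (0)·(0) + (-2)·(-2)) / 3 = 24/3 = 8
  s[X,Y] = ((-2)·(-1.75) + (4)·(4.25) + (0)·(0.25) + (-2)·(-2.75)) / 3 = 26/3 = 8.6667
  s[Y,Y] = ((-1.75)·(-1.75) + (4.25)·(4.25) + (0.25)·(0.25) + (-2.75)·(-2.75)) / 3 = 28.75/3 = 9.5833
  Sample standard deviations s_i = √(s[i,i]):
  s(X) = √(8) = 2.8284
  s(Y) = √(9.5833) = 3.0957

Step 3 — r_{ij} = s_{ij} / (s_i · s_j):
  r[X,X] = 1 (diagonal).
  r[X,Y] = 8.6667 / (2.8284 · 3.0957) = 8.6667 / 8.756 = 0.9898
  r[Y,Y] = 1 (diagonal).

R is symmetric with unit diagonal. Assembling:

R = [[1, 0.9898],
 [0.9898, 1]]


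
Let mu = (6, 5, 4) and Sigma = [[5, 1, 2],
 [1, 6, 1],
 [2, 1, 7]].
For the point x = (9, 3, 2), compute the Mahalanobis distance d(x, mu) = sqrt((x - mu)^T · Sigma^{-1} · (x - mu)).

Step 1 — centre the observation: (x - mu) = (3, -2, -2).

Step 2 — invert Sigma (cofactor / det for 3×3, or solve directly):
  Sigma^{-1} = [[0.2303, -0.0281, -0.0618],
 [-0.0281, 0.1742, -0.0169],
 [-0.0618, -0.0169, 0.1629]].

Step 3 — form the quadratic (x - mu)^T · Sigma^{-1} · (x - mu):
  Sigma^{-1} · (x - mu) = (0.8708, -0.3989, -0.4775).
  (x - mu)^T · [Sigma^{-1} · (x - mu)] = (3)·(0.8708) + (-2)·(-0.3989) + (-2)·(-0.4775) = 4.3652.

Step 4 — take square root: d = √(4.3652) ≈ 2.0893.

d(x, mu) = √(4.3652) ≈ 2.0893


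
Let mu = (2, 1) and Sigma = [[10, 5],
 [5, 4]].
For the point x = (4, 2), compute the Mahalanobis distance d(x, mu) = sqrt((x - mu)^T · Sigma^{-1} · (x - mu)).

Step 1 — centre the observation: (x - mu) = (2, 1).

Step 2 — invert Sigma. det(Sigma) = 10·4 - (5)² = 15.
  Sigma^{-1} = (1/det) · [[d, -b], [-b, a]] = [[0.2667, -0.3333],
 [-0.3333, 0.6667]].

Step 3 — form the quadratic (x - mu)^T · Sigma^{-1} · (x - mu):
  Sigma^{-1} · (x - mu) = (0.2, 0).
  (x - mu)^T · [Sigma^{-1} · (x - mu)] = (2)·(0.2) + (1)·(0) = 0.4.

Step 4 — take square root: d = √(0.4) ≈ 0.6325.

d(x, mu) = √(0.4) ≈ 0.6325


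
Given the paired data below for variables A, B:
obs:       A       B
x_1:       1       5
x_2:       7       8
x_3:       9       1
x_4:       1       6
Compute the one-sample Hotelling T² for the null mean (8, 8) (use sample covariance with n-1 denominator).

Step 1 — sample mean vector:
  mean(A) = (1 + 7 + 9 + 1) / 4 = 18/4 = 4.5
  mean(B) = (5 + 8 + 1 + 6) / 4 = 20/4 = 5
  x̄ = (4.5, 5),  deviation x̄ - mu_0 = (4.5, 5) - (8, 8) = (-3.5, -3).

Step 2 — sample covariance matrix, S[i,j] = (1/(n-1)) · Σ_k (x_{k,i} - mean_i) · (x_{k,j} - mean_j), divisor n-1 = 3:
  S[A,A] = ((-3.5)·(-3.5) + (2.5)·(2.5) + (4.5)·(4.5) + (-3.5)·(-3.5)) / 3 = 51/3 = 17
  S[A,B] = ((-3.5)·(0) + (2.5)·(3) + (4.5)·(-4) + (-3.5)·(1)) / 3 = -14/3 = -4.6667
  S[B,B] = ((0)·(0) + (3)·(3) + (-4)·(-4) + (1)·(1)) / 3 = 26/3 = 8.6667
  S = [[17, -4.6667],
 [-4.6667, 8.6667]].

Step 3 — invert S. det(S) = 17·8.6667 - (-4.6667)² = 125.5556.
  S^{-1} = (1/det) · [[d, -b], [-b, a]] = [[0.069, 0.0372],
 [0.0372, 0.1354]].

Step 4 — quadratic form (x̄ - mu_0)^T · S^{-1} · (x̄ - mu_0):
  S^{-1} · (x̄ - mu_0) = (-0.3531, -0.5363),
  (x̄ - mu_0)^T · [...] = (-3.5)·(-0.3531) + (-3)·(-0.5363) = 2.8447.

Step 5 — scale by n: T² = 4 · 2.8447 = 11.3788.

T² ≈ 11.3788


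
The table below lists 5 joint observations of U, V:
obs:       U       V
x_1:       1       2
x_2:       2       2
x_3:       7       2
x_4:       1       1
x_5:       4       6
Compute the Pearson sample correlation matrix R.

Step 1 — column means:
  mean(U) = (1 + 2 + 7 + 1 + 4) / 5 = 15/5 = 3
  mean(V) = (2 + 2 + 2 + 1 + 6) / 5 = 13/5 = 2.6

Step 2 — sample variances and covariances s[i,j] = (1/(n-1)) · Σ_k (x_{k,i} - mean_i) · (x_{k,j} - mean_j), with n-1 = 4:
  s[U,U] = ((-2)·(-2) + (-1)·(-1) + (4)·(4) + (-2)·(-2) + (1)·(1)) / 4 = 26/4 = 6.5
  s[U,V] = ((-2)·(-0.6) + (-1)·(-0.6) + (4)·(-0.6) + (-2)·(-1.6) + (1)·(3.4)) / 4 = 6/4 = 1.5
  s[V,V] = ((-0.6)·(-0.6) + (-0.6)·(-0.6) + (-0.6)·(-0.6) + (-1.6)·(-1.6) + (3.4)·(3.4)) / 4 = 15.2/4 = 3.8
  Sample standard deviations s_i = √(s[i,i]):
  s(U) = √(6.5) = 2.5495
  s(V) = √(3.8) = 1.9494

Step 3 — r_{ij} = s_{ij} / (s_i · s_j):
  r[U,U] = 1 (diagonal).
  r[U,V] = 1.5 / (2.5495 · 1.9494) = 1.5 / 4.9699 = 0.3018
  r[V,V] = 1 (diagonal).

R is symmetric with unit diagonal. Assembling:

R = [[1, 0.3018],
 [0.3018, 1]]


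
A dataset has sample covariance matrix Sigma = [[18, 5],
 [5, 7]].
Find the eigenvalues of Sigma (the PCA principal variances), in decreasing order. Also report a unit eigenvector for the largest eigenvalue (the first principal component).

Step 1 — characteristic polynomial of 2×2 Sigma:
  det(Sigma - λI) = λ² - trace · λ + det = 0.
  trace = 18 + 7 = 25, det = 18·7 - (5)² = 101.
Step 2 — discriminant:
  Δ = trace² - 4·det = 625 - 404 = 221.
Step 3 — eigenvalues:
  λ = (trace ± √Δ)/2 = (25 ± 14.8661)/2,
  λ_1 = 19.933,  λ_2 = 5.067.

Step 4 — unit eigenvector for λ_1: solve (Sigma - λ_1 I)v = 0. First row:
  (18 - 19.933)·v_x + (5)·v_y = 0, i.e. (-1.933)·v_x + (5)·v_y = 0,
  so v ∝ (b, λ_1 - a) = (5, 1.933) = u.
  ||u|| = √((5)² + (1.933)²) = √(28.7366) ≈ 5.3607,
  v_1 = u/||u|| ≈ (0.9327, 0.3606) (||v_1|| = 1).

λ_1 = 19.933,  λ_2 = 5.067;  v_1 ≈ (0.9327, 0.3606)


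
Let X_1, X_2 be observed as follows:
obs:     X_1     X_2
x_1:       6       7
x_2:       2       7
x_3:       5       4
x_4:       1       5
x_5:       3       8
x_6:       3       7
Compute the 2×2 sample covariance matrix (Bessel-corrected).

Step 1 — column means:
  mean(X_1) = (6 + 2 + 5 + 1 + 3 + 3) / 6 = 20/6 = 3.3333
  mean(X_2) = (7 + 7 + 4 + 5 + 8 + 7) / 6 = 38/6 = 6.3333

Step 2 — sample covariance S[i,j] = (1/(n-1)) · Σ_k (x_{k,i} - mean_i) · (x_{k,j} - mean_j), with n-1 = 5.
  S[X_1,X_1] = ((2.6667)·(2.6667) + (-1.3333)·(-1.3333) + (1.6667)·(1.6667) + (-2.3333)·(-2.3333) + (-0.3333)·(-0.3333) + (-0.3333)·(-0.3333)) / 5 = 17.3333/5 = 3.4667
  S[X_1,X_2] = ((2.6667)·(0.6667) + (-1.3333)·(0.6667) + (1.6667)·(-2.3333) + (-2.3333)·(-1.3333) + (-0.3333)·(1.6667) + (-0.3333)·(0.6667)) / 5 = -0.6667/5 = -0.1333
  S[X_2,X_2] = ((0.6667)·(0.6667) + (0.6667)·(0.6667) + (-2.3333)·(-2.3333) + (-1.3333)·(-1.3333) + (1.6667)·(1.6667) + (0.6667)·(0.6667)) / 5 = 11.3333/5 = 2.2667

S is symmetric (S[j,i] = S[i,j]). Assembling:

S = [[3.4667, -0.1333],
 [-0.1333, 2.2667]]


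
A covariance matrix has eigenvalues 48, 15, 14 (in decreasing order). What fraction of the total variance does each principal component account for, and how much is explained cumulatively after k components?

Step 1 — total variance = trace(Sigma) = Σ λ_i = 48 + 15 + 14 = 77.

Step 2 — fraction explained by component i = λ_i / Σ λ:
  PC1: 48/77 = 0.6234
  PC2: 15/77 = 0.1948
  PC3: 14/77 = 0.1818

Step 3 — cumulative fraction after k components = (λ_1 + ... + λ_k) / Σ λ:
  k = 1: 48/77 = 0.6234
  k = 2: (48 + 15)/77 = 63/77 = 0.8182
  k = 3: (48 + 15 + 14)/77 = 77/77 = 1

Summary (fraction, with percent):

explained: PC1 0.6234 (62.34%), PC2 0.1948 (19.48%), PC3 0.1818 (18.18%);  cumulative: 0.6234, 0.8182, 1


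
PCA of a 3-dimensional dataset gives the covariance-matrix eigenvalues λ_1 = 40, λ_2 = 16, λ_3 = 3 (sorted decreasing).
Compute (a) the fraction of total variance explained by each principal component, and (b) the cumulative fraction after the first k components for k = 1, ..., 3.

Step 1 — total variance = trace(Sigma) = Σ λ_i = 40 + 16 + 3 = 59.

Step 2 — fraction explained by component i = λ_i / Σ λ:
  PC1: 40/59 = 0.678
  PC2: 16/59 = 0.2712
  PC3: 3/59 = 0.0508

Step 3 — cumulative fraction after k components = (λ_1 + ... + λ_k) / Σ λ:
  k = 1: 40/59 = 0.678
  k = 2: (40 + 16)/59 = 56/59 = 0.9492
  k = 3: (40 + 16 + 3)/59 = 59/59 = 1

Summary (fraction, with percent):

explained: PC1 0.678 (67.8%), PC2 0.2712 (27.12%), PC3 0.0508 (5.08%);  cumulative: 0.678, 0.9492, 1


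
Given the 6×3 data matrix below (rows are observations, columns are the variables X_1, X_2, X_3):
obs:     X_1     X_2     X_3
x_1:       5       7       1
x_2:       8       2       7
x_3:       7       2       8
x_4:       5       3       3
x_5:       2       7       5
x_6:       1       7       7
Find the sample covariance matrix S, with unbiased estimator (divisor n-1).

Step 1 — column means:
  mean(X_1) = (5 + 8 + 7 + 5 + 2 + 1) / 6 = 28/6 = 4.6667
  mean(X_2) = (7 + 2 + 2 + 3 + 7 + 7) / 6 = 28/6 = 4.6667
  mean(X_3) = (1 + 7 + 8 + 3 + 5 + 7) / 6 = 31/6 = 5.1667

Step 2 — sample covariance S[i,j] = (1/(n-1)) · Σ_k (x_{k,i} - mean_i) · (x_{k,j} - mean_j), with n-1 = 5.
  S[X_1,X_1] = ((0.3333)·(0.3333) + (3.3333)·(3.3333) + (2.3333)·(2.3333) + (0.3333)·(0.3333) + (-2.6667)·(-2.6667) + (-3.6667)·(-3.6667)) / 5 = 37.3333/5 = 7.4667
  S[X_1,X_2] = ((0.3333)·(2.3333) + (3.3333)·(-2.6667) + (2.3333)·(-2.6667) + (0.3333)·(-1.6667) + (-2.6667)·(2.3333) + (-3.6667)·(2.3333)) / 5 = -29.6667/5 = -5.9333
  S[X_1,X_3] = ((0.3333)·(-4.1667) + (3.3333)·(1.8333) + (2.3333)·(2.8333) + (0.3333)·(-2.1667) + (-2.6667)·(-0.1667) + (-3.6667)·(1.8333)) / 5 = 4.3333/5 = 0.8667
  S[X_2,X_2] = ((2.3333)·(2.3333) + (-2.6667)·(-2.6667) + (-2.6667)·(-2.6667) + (-1.6667)·(-1.6667) + (2.3333)·(2.3333) + (2.3333)·(2.3333)) / 5 = 33.3333/5 = 6.6667
  S[X_2,X_3] = ((2.3333)·(-4.1667) + (-2.6667)·(1.8333) + (-2.6667)·(2.8333) + (-1.6667)·(-2.1667) + (2.3333)·(-0.1667) + (2.3333)·(1.8333)) / 5 = -14.6667/5 = -2.9333
  S[X_3,X_3] = ((-4.1667)·(-4.1667) + (1.8333)·(1.8333) + (2.8333)·(2.8333) + (-2.1667)·(-2.1667) + (-0.1667)·(-0.1667) + (1.8333)·(1.8333)) / 5 = 36.8333/5 = 7.3667

S is symmetric (S[j,i] = S[i,j]). Assembling:

S = [[7.4667, -5.9333, 0.8667],
 [-5.9333, 6.6667, -2.9333],
 [0.8667, -2.9333, 7.3667]]


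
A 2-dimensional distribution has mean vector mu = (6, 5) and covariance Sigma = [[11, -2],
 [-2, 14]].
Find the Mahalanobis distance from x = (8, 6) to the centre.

Step 1 — centre the observation: (x - mu) = (2, 1).

Step 2 — invert Sigma. det(Sigma) = 11·14 - (-2)² = 150.
  Sigma^{-1} = (1/det) · [[d, -b], [-b, a]] = [[0.0933, 0.0133],
 [0.0133, 0.0733]].

Step 3 — form the quadratic (x - mu)^T · Sigma^{-1} · (x - mu):
  Sigma^{-1} · (x - mu) = (0.2, 0.1).
  (x - mu)^T · [Sigma^{-1} · (x - mu)] = (2)·(0.2) + (1)·(0.1) = 0.5.

Step 4 — take square root: d = √(0.5) ≈ 0.7071.

d(x, mu) = √(0.5) ≈ 0.7071


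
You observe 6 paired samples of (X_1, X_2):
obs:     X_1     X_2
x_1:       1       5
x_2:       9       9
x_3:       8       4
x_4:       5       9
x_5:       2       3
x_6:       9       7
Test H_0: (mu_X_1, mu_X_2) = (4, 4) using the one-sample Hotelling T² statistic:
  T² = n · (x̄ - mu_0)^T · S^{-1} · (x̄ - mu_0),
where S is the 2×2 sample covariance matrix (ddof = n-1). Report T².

Step 1 — sample mean vector:
  mean(X_1) = (1 + 9 + 8 + 5 + 2 + 9) / 6 = 34/6 = 5.6667
  mean(X_2) = (5 + 9 + 4 + 9 + 3 + 7) / 6 = 37/6 = 6.1667
  x̄ = (5.6667, 6.1667),  deviation x̄ - mu_0 = (5.6667, 6.1667) - (4, 4) = (1.6667, 2.1667).

Step 2 — sample covariance matrix, S[i,j] = (1/(n-1)) · Σ_k (x_{k,i} - mean_i) · (x_{k,j} - mean_j), divisor n-1 = 5:
  S[X_1,X_1] = ((-4.6667)·(-4.6667) + (3.3333)·(3.3333) + (2.3333)·(2.3333) + (-0.6667)·(-0.6667) + (-3.6667)·(-3.6667) + (3.3333)·(3.3333)) / 5 = 63.3333/5 = 12.6667
  S[X_1,X_2] = ((-4.6667)·(-1.1667) + (3.3333)·(2.8333) + (2.3333)·(-2.1667) + (-0.6667)·(2.8333) + (-3.6667)·(-3.1667) + (3.3333)·(0.8333)) / 5 = 22.3333/5 = 4.4667
  S[X_2,X_2] = ((-1.1667)·(-1.1667) + (2.8333)·(2.8333) + (-2.1667)·(-2.1667) + (2.8333)·(2.8333) + (-3.1667)·(-3.1667) + (0.8333)·(0.8333)) / 5 = 32.8333/5 = 6.5667
  S = [[12.6667, 4.4667],
 [4.4667, 6.5667]].

Step 3 — invert S. det(S) = 12.6667·6.5667 - (4.4667)² = 63.2267.
  S^{-1} = (1/det) · [[d, -b], [-b, a]] = [[0.1039, -0.0706],
 [-0.0706, 0.2003]].

Step 4 — quadratic form (x̄ - mu_0)^T · S^{-1} · (x̄ - mu_0):
  S^{-1} · (x̄ - mu_0) = (0.02, 0.3163),
  (x̄ - mu_0)^T · [...] = (1.6667)·(0.02) + (2.1667)·(0.3163) = 0.7188.

Step 5 — scale by n: T² = 6 · 0.7188 = 4.3125.

T² ≈ 4.3125


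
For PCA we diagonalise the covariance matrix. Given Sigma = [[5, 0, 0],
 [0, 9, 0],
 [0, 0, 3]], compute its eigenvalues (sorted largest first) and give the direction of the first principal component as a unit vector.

Step 1 — characteristic polynomial p(λ) = det(λI - Sigma) = λ³ - tr·λ² + c_1·λ - det, where tr = trace, c_1 = sum of the principal 2×2 minors, det = det(Sigma):
  tr = 5 + 9 + 3 = 17,
  c_1 = (5·9 - (0)²) + (5·3 - (0)²) + (9·3 - (0)²) = 45 + 15 + 27 = 87,
  det = 5·(9·3 - (0)²) - (0)·((0)·3 - (0)·(0)) + (0)·((0)·(0) - 9·(0)) = 5·(27) - (0)·(0) + (0)·(0) = 135.
  So p(λ) = λ³ - 17λ² + 87λ - 135.
Step 2 — look for an integer root (rational root theorem: any rational root is an integer divisor of 135). Testing λ = 3:
  p(3) = 27 - 153 + 261 - 135 = 0  ✓
  Dividing out (λ - 3): p(λ) = (λ - 3)(λ² - 14λ + 45).
Step 3 — remaining eigenvalues from the quadratic λ² - 14λ + 45 = 0:
  Δ = 14² - 4·45 = 196 - 180 = 16,  λ = (14 ± √16)/2 = (14 ± 4)/2 = 9 or 5.
  Sorted: λ_1 = 9,  λ_2 = 5,  λ_3 = 3  (check: sum = 17 = tr ✓).

Step 4 — unit eigenvector for λ_1 = 9: v spans the null space of (Sigma - λ_1 I), whose rows are
  r_1 = (-4, 0, 0),  r_2 = (0, 0, 0),  r_3 = (0, 0, -6).
  v is orthogonal to every row, so take v ∝ r_1 × r_3 = ((0)·(-6) - (0)·(0), (0)·(0) - (-4)·(-6), (-4)·(0) - (0)·(0)) = (0, -24, 0).
  Rescale (divide by 24; multiply by -1 so the first nonzero entry is positive): u = (0, 1, 0).
  ||u|| = √((0)² + (1)² + (0)²) = √(1) = 1,  v_1 = u/||u|| ≈ (0, 1, 0) (||v_1|| = 1).

λ_1 = 9,  λ_2 = 5,  λ_3 = 3;  v_1 ≈ (0, 1, 0)


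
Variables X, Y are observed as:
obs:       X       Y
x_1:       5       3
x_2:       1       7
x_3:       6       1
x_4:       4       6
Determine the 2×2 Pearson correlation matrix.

Step 1 — column means:
  mean(X) = (5 + 1 + 6 + 4) / 4 = 16/4 = 4
  mean(Y) = (3 + 7 + 1 + 6) / 4 = 17/4 = 4.25

Step 2 — sample variances and covariances s[i,j] = (1/(n-1)) · Σ_k (x_{k,i} - mean_i) · (x_{k,j} - mean_j), with n-1 = 3:
  s[X,X] = ((1)·(1) + (-3)·(-3) + (2)·(2) + (0)·(0)) / 3 = 14/3 = 4.6667
  s[X,Y] = ((1)·(-1.25) + (-3)·(2.75) + (2)·(-3.25) + (0)·(1.75)) / 3 = -16/3 = -5.3333
  s[Y,Y] = ((-1.25)·(-1.25) + (2.75)·(2.75) + (-3.25)·(-3.25) + (1.75)·(1.75)) / 3 = 22.75/3 = 7.5833
  Sample standard deviations s_i = √(s[i,i]):
  s(X) = √(4.6667) = 2.1602
  s(Y) = √(7.5833) = 2.7538

Step 3 — r_{ij} = s_{ij} / (s_i · s_j):
  r[X,X] = 1 (diagonal).
  r[X,Y] = -5.3333 / (2.1602 · 2.7538) = -5.3333 / 5.9489 = -0.8965
  r[Y,Y] = 1 (diagonal).

R is symmetric with unit diagonal. Assembling:

R = [[1, -0.8965],
 [-0.8965, 1]]


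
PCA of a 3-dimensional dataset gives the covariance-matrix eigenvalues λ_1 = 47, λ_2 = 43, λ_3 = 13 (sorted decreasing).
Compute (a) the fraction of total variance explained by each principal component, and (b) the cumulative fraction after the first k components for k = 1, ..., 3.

Step 1 — total variance = trace(Sigma) = Σ λ_i = 47 + 43 + 13 = 103.

Step 2 — fraction explained by component i = λ_i / Σ λ:
  PC1: 47/103 = 0.4563
  PC2: 43/103 = 0.4175
  PC3: 13/103 = 0.1262

Step 3 — cumulative fraction after k components = (λ_1 + ... + λ_k) / Σ λ:
  k = 1: 47/103 = 0.4563
  k = 2: (47 + 43)/103 = 90/103 = 0.8738
  k = 3: (47 + 43 + 13)/103 = 103/103 = 1

Summary (fraction, with percent):

explained: PC1 0.4563 (45.63%), PC2 0.4175 (41.75%), PC3 0.1262 (12.62%);  cumulative: 0.4563, 0.8738, 1


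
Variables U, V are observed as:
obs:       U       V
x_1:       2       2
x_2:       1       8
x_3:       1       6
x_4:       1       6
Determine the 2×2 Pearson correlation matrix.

Step 1 — column means:
  mean(U) = (2 + 1 + 1 + 1) / 4 = 5/4 = 1.25
  mean(V) = (2 + 8 + 6 + 6) / 4 = 22/4 = 5.5

Step 2 — sample variances and covariances s[i,j] = (1/(n-1)) · Σ_k (x_{k,i} - mean_i) · (x_{k,j} - mean_j), with n-1 = 3:
  s[U,U] = ((0.75)·(0.75) + (-0.25)·(-0.25) + (-0.25)·(-0.25) + (-0.25)·(-0.25)) / 3 = 0.75/3 = 0.25
  s[U,V] = ((0.75)·(-3.5) + (-0.25)·(2.5) + (-0.25)·(0.5) + (-0.25)·(0.5)) / 3 = -3.5/3 = -1.1667
  s[V,V] = ((-3.5)·(-3.5) + (2.5)·(2.5) + (0.5)·(0.5) + (0.5)·(0.5)) / 3 = 19/3 = 6.3333
  Sample standard deviations s_i = √(s[i,i]):
  s(U) = √(0.25) = 0.5
  s(V) = √(6.3333) = 2.5166

Step 3 — r_{ij} = s_{ij} / (s_i · s_j):
  r[U,U] = 1 (diagonal).
  r[U,V] = -1.1667 / (0.5 · 2.5166) = -1.1667 / 1.2583 = -0.9272
  r[V,V] = 1 (diagonal).

R is symmetric with unit diagonal. Assembling:

R = [[1, -0.9272],
 [-0.9272, 1]]


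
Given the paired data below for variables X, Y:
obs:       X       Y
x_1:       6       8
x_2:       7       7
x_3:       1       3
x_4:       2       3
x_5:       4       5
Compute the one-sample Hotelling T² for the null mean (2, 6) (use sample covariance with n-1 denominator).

Step 1 — sample mean vector:
  mean(X) = (6 + 7 + 1 + 2 + 4) / 5 = 20/5 = 4
  mean(Y) = (8 + 7 + 3 + 3 + 5) / 5 = 26/5 = 5.2
  x̄ = (4, 5.2),  deviation x̄ - mu_0 = (4, 5.2) - (2, 6) = (2, -0.8).

Step 2 — sample covariance matrix, S[i,j] = (1/(n-1)) · Σ_k (x_{k,i} - mean_i) · (x_{k,j} - mean_j), divisor n-1 = 4:
  S[X,X] = ((2)·(2) + (3)·(3) + (-3)·(-3) + (-2)·(-2) + (0)·(0)) / 4 = 26/4 = 6.5
  S[X,Y] = ((2)·(2.8) + (3)·(1.8) + (-3)·(-2.2) + (-2)·(-2.2) + (0)·(-0.2)) / 4 = 22/4 = 5.5
  S[Y,Y] = ((2.8)·(2.8) + (1.8)·(1.8) + (-2.2)·(-2.2) + (-2.2)·(-2.2) + (-0.2)·(-0.2)) / 4 = 20.8/4 = 5.2
  S = [[6.5, 5.5],
 [5.5, 5.2]].

Step 3 — invert S. det(S) = 6.5·5.2 - (5.5)² = 3.55.
  S^{-1} = (1/det) · [[d, -b], [-b, a]] = [[1.4648, -1.5493],
 [-1.5493, 1.831]].

Step 4 — quadratic form (x̄ - mu_0)^T · S^{-1} · (x̄ - mu_0):
  S^{-1} · (x̄ - mu_0) = (4.169, -4.5634),
  (x̄ - mu_0)^T · [...] = (2)·(4.169) + (-0.8)·(-4.5634) = 11.9887.

Step 5 — scale by n: T² = 5 · 11.9887 = 59.9437.

T² ≈ 59.9437


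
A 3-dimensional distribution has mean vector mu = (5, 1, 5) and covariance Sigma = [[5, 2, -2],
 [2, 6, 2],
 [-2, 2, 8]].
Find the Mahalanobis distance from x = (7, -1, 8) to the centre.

Step 1 — centre the observation: (x - mu) = (2, -2, 3).

Step 2 — invert Sigma (cofactor / det for 3×3, or solve directly):
  Sigma^{-1} = [[0.2973, -0.1351, 0.1081],
 [-0.1351, 0.2432, -0.0946],
 [0.1081, -0.0946, 0.1757]].

Step 3 — form the quadratic (x - mu)^T · Sigma^{-1} · (x - mu):
  Sigma^{-1} · (x - mu) = (1.1892, -1.0405, 0.9324).
  (x - mu)^T · [Sigma^{-1} · (x - mu)] = (2)·(1.1892) + (-2)·(-1.0405) + (3)·(0.9324) = 7.2568.

Step 4 — take square root: d = √(7.2568) ≈ 2.6938.

d(x, mu) = √(7.2568) ≈ 2.6938


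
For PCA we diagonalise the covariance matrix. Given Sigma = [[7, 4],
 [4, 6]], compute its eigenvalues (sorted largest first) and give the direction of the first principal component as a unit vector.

Step 1 — characteristic polynomial of 2×2 Sigma:
  det(Sigma - λI) = λ² - trace · λ + det = 0.
  trace = 7 + 6 = 13, det = 7·6 - (4)² = 26.
Step 2 — discriminant:
  Δ = trace² - 4·det = 169 - 104 = 65.
Step 3 — eigenvalues:
  λ = (trace ± √Δ)/2 = (13 ± 8.0623)/2,
  λ_1 = 10.5311,  λ_2 = 2.4689.

Step 4 — unit eigenvector for λ_1: solve (Sigma - λ_1 I)v = 0. First row:
  (7 - 10.5311)·v_x + (4)·v_y = 0, i.e. (-3.5311)·v_x + (4)·v_y = 0,
  so v ∝ (b, λ_1 - a) = (4, 3.5311) = u.
  ||u|| = √((4)² + (3.5311)²) = √(28.4689) ≈ 5.3356,
  v_1 = u/||u|| ≈ (0.7497, 0.6618) (||v_1|| = 1).

λ_1 = 10.5311,  λ_2 = 2.4689;  v_1 ≈ (0.7497, 0.6618)


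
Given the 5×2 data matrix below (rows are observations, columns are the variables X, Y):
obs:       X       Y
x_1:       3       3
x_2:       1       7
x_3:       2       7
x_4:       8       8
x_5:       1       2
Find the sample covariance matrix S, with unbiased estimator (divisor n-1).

Step 1 — column means:
  mean(X) = (3 + 1 + 2 + 8 + 1) / 5 = 15/5 = 3
  mean(Y) = (3 + 7 + 7 + 8 + 2) / 5 = 27/5 = 5.4

Step 2 — sample covariance S[i,j] = (1/(n-1)) · Σ_k (x_{k,i} - mean_i) · (x_{k,j} - mean_j), with n-1 = 4.
  S[X,X] = ((0)·(0) + (-2)·(-2) + (-1)·(-1) + (5)·(5) + (-2)·(-2)) / 4 = 34/4 = 8.5
  S[X,Y] = ((0)·(-2.4) + (-2)·(1.6) + (-1)·(1.6) + (5)·(2.6) + (-2)·(-3.4)) / 4 = 15/4 = 3.75
  S[Y,Y] = ((-2.4)·(-2.4) + (1.6)·(1.6) + (1.6)·(1.6) + (2.6)·(2.6) + (-3.4)·(-3.4)) / 4 = 29.2/4 = 7.3

S is symmetric (S[j,i] = S[i,j]). Assembling:

S = [[8.5, 3.75],
 [3.75, 7.3]]


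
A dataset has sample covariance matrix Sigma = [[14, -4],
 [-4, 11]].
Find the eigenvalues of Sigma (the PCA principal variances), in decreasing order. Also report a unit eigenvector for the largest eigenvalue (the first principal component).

Step 1 — characteristic polynomial of 2×2 Sigma:
  det(Sigma - λI) = λ² - trace · λ + det = 0.
  trace = 14 + 11 = 25, det = 14·11 - (-4)² = 138.
Step 2 — discriminant:
  Δ = trace² - 4·det = 625 - 552 = 73.
Step 3 — eigenvalues:
  λ = (trace ± √Δ)/2 = (25 ± 8.544)/2,
  λ_1 = 16.772,  λ_2 = 8.228.

Step 4 — unit eigenvector for λ_1: solve (Sigma - λ_1 I)v = 0. First row:
  (14 - 16.772)·v_x + (-4)·v_y = 0, i.e. (-2.772)·v_x + (-4)·v_y = 0,
  so v ∝ (b, λ_1 - a) = (-4, 2.772); multiply by -1 so the first entry is positive: u = (4, -2.772).
  ||u|| = √((4)² + (-2.772)²) = √(23.684) ≈ 4.8666,
  v_1 = u/||u|| ≈ (0.8219, -0.5696) (||v_1|| = 1).

λ_1 = 16.772,  λ_2 = 8.228;  v_1 ≈ (0.8219, -0.5696)


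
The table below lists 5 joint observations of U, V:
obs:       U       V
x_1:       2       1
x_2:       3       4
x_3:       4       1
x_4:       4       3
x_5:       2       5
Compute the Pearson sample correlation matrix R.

Step 1 — column means:
  mean(U) = (2 + 3 + 4 + 4 + 2) / 5 = 15/5 = 3
  mean(V) = (1 + 4 + 1 + 3 + 5) / 5 = 14/5 = 2.8

Step 2 — sample variances and covariances s[i,j] = (1/(n-1)) · Σ_k (x_{k,i} - mean_i) · (x_{k,j} - mean_j), with n-1 = 4:
  s[U,U] = ((-1)·(-1) + (0)·(0) + (1)·(1) + (1)·(1) + (-1)·(-1)) / 4 = 4/4 = 1
  s[U,V] = ((-1)·(-1.8) + (0)·(1.2) + (1)·(-1.8) + (1)·(0.2) + (-1)·(2.2)) / 4 = -2/4 = -0.5
  s[V,V] = ((-1.8)·(-1.8) + (1.2)·(1.2) + (-1.8)·(-1.8) + (0.2)·(0.2) + (2.2)·(2.2)) / 4 = 12.8/4 = 3.2
  Sample standard deviations s_i = √(s[i,i]):
  s(U) = √(1) = 1
  s(V) = √(3.2) = 1.7889

Step 3 — r_{ij} = s_{ij} / (s_i · s_j):
  r[U,U] = 1 (diagonal).
  r[U,V] = -0.5 / (1 · 1.7889) = -0.5 / 1.7889 = -0.2795
  r[V,V] = 1 (diagonal).

R is symmetric with unit diagonal. Assembling:

R = [[1, -0.2795],
 [-0.2795, 1]]


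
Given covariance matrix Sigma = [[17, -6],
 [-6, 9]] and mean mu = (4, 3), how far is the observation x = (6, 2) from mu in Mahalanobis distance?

Step 1 — centre the observation: (x - mu) = (2, -1).

Step 2 — invert Sigma. det(Sigma) = 17·9 - (-6)² = 117.
  Sigma^{-1} = (1/det) · [[d, -b], [-b, a]] = [[0.0769, 0.0513],
 [0.0513, 0.1453]].

Step 3 — form the quadratic (x - mu)^T · Sigma^{-1} · (x - mu):
  Sigma^{-1} · (x - mu) = (0.1026, -0.0427).
  (x - mu)^T · [Sigma^{-1} · (x - mu)] = (2)·(0.1026) + (-1)·(-0.0427) = 0.2479.

Step 4 — take square root: d = √(0.2479) ≈ 0.4979.

d(x, mu) = √(0.2479) ≈ 0.4979


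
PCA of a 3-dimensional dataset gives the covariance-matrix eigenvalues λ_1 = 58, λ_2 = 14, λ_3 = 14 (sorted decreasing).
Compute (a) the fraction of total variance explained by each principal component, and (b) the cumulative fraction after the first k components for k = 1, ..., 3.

Step 1 — total variance = trace(Sigma) = Σ λ_i = 58 + 14 + 14 = 86.

Step 2 — fraction explained by component i = λ_i / Σ λ:
  PC1: 58/86 = 0.6744
  PC2: 14/86 = 0.1628
  PC3: 14/86 = 0.1628

Step 3 — cumulative fraction after k components = (λ_1 + ... + λ_k) / Σ λ:
  k = 1: 58/86 = 0.6744
  k = 2: (58 + 14)/86 = 72/86 = 0.8372
  k = 3: (58 + 14 + 14)/86 = 86/86 = 1

Summary (fraction, with percent):

explained: PC1 0.6744 (67.44%), PC2 0.1628 (16.28%), PC3 0.1628 (16.28%);  cumulative: 0.6744, 0.8372, 1


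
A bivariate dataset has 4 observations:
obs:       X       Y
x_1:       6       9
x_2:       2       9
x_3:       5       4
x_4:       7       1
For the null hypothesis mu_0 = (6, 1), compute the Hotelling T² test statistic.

Step 1 — sample mean vector:
  mean(X) = (6 + 2 + 5 + 7) / 4 = 20/4 = 5
  mean(Y) = (9 + 9 + 4 + 1) / 4 = 23/4 = 5.75
  x̄ = (5, 5.75),  deviation x̄ - mu_0 = (5, 5.75) - (6, 1) = (-1, 4.75).

Step 2 — sample covariance matrix, S[i,j] = (1/(n-1)) · Σ_k (x_{k,i} - mean_i) · (x_{k,j} - mean_j), divisor n-1 = 3:
  S[X,X] = ((1)·(1) + (-3)·(-3) + (0)·(0) + (2)·(2)) / 3 = 14/3 = 4.6667
  S[X,Y] = ((1)·(3.25) + (-3)·(3.25) + (0)·(-1.75) + (2)·(-4.75)) / 3 = -16/3 = -5.3333
  S[Y,Y] = ((3.25)·(3.25) + (3.25)·(3.25) + (-1.75)·(-1.75) + (-4.75)·(-4.75)) / 3 = 46.75/3 = 15.5833
  S = [[4.6667, -5.3333],
 [-5.3333, 15.5833]].

Step 3 — invert S. det(S) = 4.6667·15.5833 - (-5.3333)² = 44.2778.
  S^{-1} = (1/det) · [[d, -b], [-b, a]] = [[0.3519, 0.1205],
 [0.1205, 0.1054]].

Step 4 — quadratic form (x̄ - mu_0)^T · S^{-1} · (x̄ - mu_0):
  S^{-1} · (x̄ - mu_0) = (0.2202, 0.3802),
  (x̄ - mu_0)^T · [...] = (-1)·(0.2202) + (4.75)·(0.3802) = 1.5856.

Step 5 — scale by n: T² = 4 · 1.5856 = 6.3425.

T² ≈ 6.3425


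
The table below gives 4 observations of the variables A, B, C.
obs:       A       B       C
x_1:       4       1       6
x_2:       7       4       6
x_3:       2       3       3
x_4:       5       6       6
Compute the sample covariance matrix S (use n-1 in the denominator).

Step 1 — column means:
  mean(A) = (4 + 7 + 2 + 5) / 4 = 18/4 = 4.5
  mean(B) = (1 + 4 + 3 + 6) / 4 = 14/4 = 3.5
  mean(C) = (6 + 6 + 3 + 6) / 4 = 21/4 = 5.25

Step 2 — sample covariance S[i,j] = (1/(n-1)) · Σ_k (x_{k,i} - mean_i) · (x_{k,j} - mean_j), with n-1 = 3.
  S[A,A] = ((-0.5)·(-0.5) + (2.5)·(2.5) + (-2.5)·(-2.5) + (0.5)·(0.5)) / 3 = 13/3 = 4.3333
  S[A,B] = ((-0.5)·(-2.5) + (2.5)·(0.5) + (-2.5)·(-0.5) + (0.5)·(2.5)) / 3 = 5/3 = 1.6667
  S[A,C] = ((-0.5)·(0.75) + (2.5)·(0.75) + (-2.5)·(-2.25) + (0.5)·(0.75)) / 3 = 7.5/3 = 2.5
  S[B,B] = ((-2.5)·(-2.5) + (0.5)·(0.5) + (-0.5)·(-0.5) + (2.5)·(2.5)) / 3 = 13/3 = 4.3333
  S[B,C] = ((-2.5)·(0.75) + (0.5)·(0.75) + (-0.5)·(-2.25) + (2.5)·(0.75)) / 3 = 1.5/3 = 0.5
  S[C,C] = ((0.75)·(0.75) + (0.75)·(0.75) + (-2.25)·(-2.25) + (0.75)·(0.75)) / 3 = 6.75/3 = 2.25

S is symmetric (S[j,i] = S[i,j]). Assembling:

S = [[4.3333, 1.6667, 2.5],
 [1.6667, 4.3333, 0.5],
 [2.5, 0.5, 2.25]]


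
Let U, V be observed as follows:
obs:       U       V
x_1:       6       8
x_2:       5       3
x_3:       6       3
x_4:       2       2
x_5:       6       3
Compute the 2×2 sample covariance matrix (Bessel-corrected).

Step 1 — column means:
  mean(U) = (6 + 5 + 6 + 2 + 6) / 5 = 25/5 = 5
  mean(V) = (8 + 3 + 3 + 2 + 3) / 5 = 19/5 = 3.8

Step 2 — sample covariance S[i,j] = (1/(n-1)) · Σ_k (x_{k,i} - mean_i) · (x_{k,j} - mean_j), with n-1 = 4.
  S[U,U] = ((1)·(1) + (0)·(0) + (1)·(1) + (-3)·(-3) + (1)·(1)) / 4 = 12/4 = 3
  S[U,V] = ((1)·(4.2) + (0)·(-0.8) + (1)·(-0.8) + (-3)·(-1.8) + (1)·(-0.8)) / 4 = 8/4 = 2
  S[V,V] = ((4.2)·(4.2) + (-0.8)·(-0.8) + (-0.8)·(-0.8) + (-1.8)·(-1.8) + (-0.8)·(-0.8)) / 4 = 22.8/4 = 5.7

S is symmetric (S[j,i] = S[i,j]). Assembling:

S = [[3, 2],
 [2, 5.7]]


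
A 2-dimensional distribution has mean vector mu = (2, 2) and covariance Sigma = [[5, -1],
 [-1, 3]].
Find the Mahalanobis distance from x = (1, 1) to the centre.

Step 1 — centre the observation: (x - mu) = (-1, -1).

Step 2 — invert Sigma. det(Sigma) = 5·3 - (-1)² = 14.
  Sigma^{-1} = (1/det) · [[d, -b], [-b, a]] = [[0.2143, 0.0714],
 [0.0714, 0.3571]].

Step 3 — form the quadratic (x - mu)^T · Sigma^{-1} · (x - mu):
  Sigma^{-1} · (x - mu) = (-0.2857, -0.4286).
  (x - mu)^T · [Sigma^{-1} · (x - mu)] = (-1)·(-0.2857) + (-1)·(-0.4286) = 0.7143.

Step 4 — take square root: d = √(0.7143) ≈ 0.8452.

d(x, mu) = √(0.7143) ≈ 0.8452


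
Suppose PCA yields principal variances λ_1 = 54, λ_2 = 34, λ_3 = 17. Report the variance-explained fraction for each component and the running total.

Step 1 — total variance = trace(Sigma) = Σ λ_i = 54 + 34 + 17 = 105.

Step 2 — fraction explained by component i = λ_i / Σ λ:
  PC1: 54/105 = 0.5143
  PC2: 34/105 = 0.3238
  PC3: 17/105 = 0.1619

Step 3 — cumulative fraction after k components = (λ_1 + ... + λ_k) / Σ λ:
  k = 1: 54/105 = 0.5143
  k = 2: (54 + 34)/105 = 88/105 = 0.8381
  k = 3: (54 + 34 + 17)/105 = 105/105 = 1

Summary (fraction, with percent):

explained: PC1 0.5143 (51.43%), PC2 0.3238 (32.38%), PC3 0.1619 (16.19%);  cumulative: 0.5143, 0.8381, 1
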